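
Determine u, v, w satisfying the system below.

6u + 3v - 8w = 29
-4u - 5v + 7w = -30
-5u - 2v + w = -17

(2, 3, -1)

Forward elimination on [A|b]:
R2 <- R2 - (-2/3)*R1:  [     0     -3    5/3  -32/3 ]
R3 <- R3 - (-5/6)*R1:  [     0    1/2  -17/3   43/6 ]
R3 <- R3 - (-1/6)*R2:  [      0       0  -97/18   97/18 ]
Row echelon form:
[ 6   3      -8  |     29 ]
[ 0  -3     5/3  |  -32/3 ]
[ 0   0  -97/18  |  97/18 ]
Back-substitution:
w = (97/18) / (-97/18) = -1
v = (-32/3 - (5/3)*(-1)) / -3 = 3
u = (29 - (3)*(3) - (-8)*(-1)) / 6 = 2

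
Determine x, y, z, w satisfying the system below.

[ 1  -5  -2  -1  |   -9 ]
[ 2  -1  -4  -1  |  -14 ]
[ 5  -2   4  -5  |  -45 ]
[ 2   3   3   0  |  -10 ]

Forward elimination on [A|b]:
R2 <- R2 - (2)*R1:  [ 0  9  0  1  4 ]
R3 <- R3 - (5)*R1:  [  0  23  14   0   0 ]
R4 <- R4 - (2)*R1:  [  0  13   7   2   8 ]
R3 <- R3 - (23/9)*R2:  [     0      0     14  -23/9  -92/9 ]
R4 <- R4 - (13/9)*R2:  [    0     0     7   5/9  20/9 ]
R4 <- R4 - (1/2)*R3:  [    0     0     0  11/6  22/3 ]
Row echelon form:
[ 1  -5  -2     -1  |     -9 ]
[ 0   9   0      1  |      4 ]
[ 0   0  14  -23/9  |  -92/9 ]
[ 0   0   0   11/6  |   22/3 ]
Back-substitution:
w = (22/3) / (11/6) = 4
z = (-92/9 - (-23/9)*(4)) / 14 = 0
y = (4 - (1)*(4)) / 9 = 0
x = (-9 - (-5)*(0) - (-2)*(0) - (-1)*(4)) / 1 = -5

(-5, 0, 0, 4)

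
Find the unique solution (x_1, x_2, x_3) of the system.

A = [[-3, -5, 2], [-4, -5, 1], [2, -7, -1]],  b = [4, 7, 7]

(-1, -1, -2)

Forward elimination on [A|b]:
R2 <- R2 - (4/3)*R1:  [    0   5/3  -5/3   5/3 ]
R3 <- R3 - (-2/3)*R1:  [     0  -31/3    1/3   29/3 ]
R3 <- R3 - (-31/5)*R2:  [   0    0  -10   20 ]
Row echelon form:
[ -3   -5     2  |    4 ]
[  0  5/3  -5/3  |  5/3 ]
[  0    0   -10  |   20 ]
Back-substitution:
x_3 = (20) / -10 = -2
x_2 = (5/3 - (-5/3)*(-2)) / (5/3) = -1
x_1 = (4 - (-5)*(-1) - (2)*(-2)) / -3 = -1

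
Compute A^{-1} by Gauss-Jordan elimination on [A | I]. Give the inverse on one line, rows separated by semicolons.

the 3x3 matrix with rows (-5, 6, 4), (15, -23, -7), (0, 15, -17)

inverse = [-248/25 -81/25 -1; -51/10 -17/10 -1/2; -9/2 -3/2 -1/2]

Gauss-Jordan on [A | I]:
R1 <- (1/-5)*R1:  [    1  -6/5  -4/5  |  -1/5     0     0 ]
R2 <- R2 - (15)*R1:  [  0  -5   5  |   3   1   0 ]
R2 <- (1/-5)*R2:  [    0     1    -1  |  -3/5  -1/5     0 ]
R1 <- R1 - (-6/5)*R2:  [      1       0      -2  |  -23/25   -6/25       0 ]
R3 <- R3 - (15)*R2:  [  0   0  -2  |   9   3   1 ]
R3 <- (1/-2)*R3:  [    0     0     1  |  -9/2  -3/2  -1/2 ]
R1 <- R1 - (-2)*R3:  [       1        0        0  |  -248/25   -81/25       -1 ]
R2 <- R2 - (-1)*R3:  [      0       1       0  |  -51/10  -17/10    -1/2 ]
Right block of [I | A^{-1}] is the inverse:
[ -248/25  -81/25    -1 ]
[  -51/10  -17/10  -1/2 ]
[    -9/2    -3/2  -1/2 ]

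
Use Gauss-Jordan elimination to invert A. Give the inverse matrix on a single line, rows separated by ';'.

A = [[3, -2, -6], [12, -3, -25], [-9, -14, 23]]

Gauss-Jordan on [A | I]:
R1 <- (1/3)*R1:  [    1  -2/3    -2  |   1/3     0     0 ]
R2 <- R2 - (12)*R1:  [  0   5  -1  |  -4   1   0 ]
R3 <- R3 - (-9)*R1:  [   0  -20    5  |    3    0    1 ]
R2 <- (1/5)*R2:  [    0     1  -1/5  |  -4/5   1/5     0 ]
R1 <- R1 - (-2/3)*R2:  [      1       0  -32/15  |    -1/5    2/15       0 ]
R3 <- R3 - (-20)*R2:  [   0    0    1  |  -13    4    1 ]
R1 <- R1 - (-32/15)*R3:  [       1        0        0  |  -419/15     26/3    32/15 ]
R2 <- R2 - (-1/5)*R3:  [     0      1      0  |  -17/5      1    1/5 ]
Right block of [I | A^{-1}] is the inverse:
[ -419/15  26/3  32/15 ]
[   -17/5     1    1/5 ]
[     -13     4      1 ]

inverse = [-419/15 26/3 32/15; -17/5 1 1/5; -13 4 1]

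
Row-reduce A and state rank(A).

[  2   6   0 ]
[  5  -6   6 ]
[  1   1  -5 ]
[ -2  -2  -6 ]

Row reduction:
R2 <- R2 - (5/2)*R1:  [   0  -21    6 ]
R3 <- R3 - (1/2)*R1:  [  0  -2  -5 ]
R4 <- R4 - (-1)*R1:  [  0   4  -6 ]
R3 <- R3 - (2/21)*R2:  [     0      0  -39/7 ]
R4 <- R4 - (-4/21)*R2:  [     0      0  -34/7 ]
R4 <- R4 - (34/39)*R3:  [ 0  0  0 ]
Row echelon form:
[ 2    6      0 ]
[ 0  -21      6 ]
[ 0    0  -39/7 ]
[ 0    0      0 ]
Nonzero rows / pivot columns: 3

rank(A) = 3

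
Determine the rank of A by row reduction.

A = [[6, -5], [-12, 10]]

Row reduction:
R2 <- R2 - (-2)*R1:  [ 0  0 ]
Row echelon form:
[ 6  -5 ]
[ 0   0 ]
Nonzero rows / pivot columns: 1

rank(A) = 1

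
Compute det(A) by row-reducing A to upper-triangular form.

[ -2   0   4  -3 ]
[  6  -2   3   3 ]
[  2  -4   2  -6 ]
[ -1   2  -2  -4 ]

det(A) = 684

Forward elimination:
R2 <- R2 - (-3)*R1:  [  0  -2  15  -6 ]
R3 <- R3 - (-1)*R1:  [  0  -4   6  -9 ]
R4 <- R4 - (1/2)*R1:  [    0     2    -4  -5/2 ]
R3 <- R3 - (2)*R2:  [   0    0  -24    3 ]
R4 <- R4 - (-1)*R2:  [     0      0     11  -17/2 ]
R4 <- R4 - (-11/24)*R3:  [     0      0      0  -57/8 ]
Upper-triangular form:
[ -2   0    4     -3 ]
[  0  -2   15     -6 ]
[  0   0  -24      3 ]
[  0   0    0  -57/8 ]
det(A) = (-1)^0 * (-2) * (-2) * (-24) * (-57/8) = 684  (0 row swaps -> sign +1)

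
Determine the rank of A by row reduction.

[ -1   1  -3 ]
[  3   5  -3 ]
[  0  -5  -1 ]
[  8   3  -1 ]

Row reduction:
R2 <- R2 - (-3)*R1:  [   0    8  -12 ]
R4 <- R4 - (-8)*R1:  [   0   11  -25 ]
R3 <- R3 - (-5/8)*R2:  [     0      0  -17/2 ]
R4 <- R4 - (11/8)*R2:  [     0      0  -17/2 ]
R4 <- R4 - (1)*R3:  [ 0  0  0 ]
Row echelon form:
[ -1  1     -3 ]
[  0  8    -12 ]
[  0  0  -17/2 ]
[  0  0      0 ]
Nonzero rows / pivot columns: 3

rank(A) = 3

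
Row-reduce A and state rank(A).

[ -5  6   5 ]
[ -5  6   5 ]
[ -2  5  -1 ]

Row reduction:
R2 <- R2 - (1)*R1:  [ 0  0  0 ]
R3 <- R3 - (2/5)*R1:  [    0  13/5    -3 ]
R2 <-> R3   (pivot in column 2 was zero)
[ -5     6   5 ]
[  0  13/5  -3 ]
[  0     0   0 ]
Row echelon form:
[ -5     6   5 ]
[  0  13/5  -3 ]
[  0     0   0 ]
Nonzero rows / pivot columns: 2

rank(A) = 2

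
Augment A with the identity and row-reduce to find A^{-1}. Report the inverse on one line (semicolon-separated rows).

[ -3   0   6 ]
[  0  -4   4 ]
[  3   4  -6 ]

Gauss-Jordan on [A | I]:
R1 <- (1/-3)*R1:  [    1     0    -2  |  -1/3     0     0 ]
R3 <- R3 - (3)*R1:  [ 0  4  0  |  1  0  1 ]
R2 <- (1/-4)*R2:  [    0     1    -1  |     0  -1/4     0 ]
R3 <- R3 - (4)*R2:  [ 0  0  4  |  1  1  1 ]
R3 <- (1/4)*R3:  [   0    0    1  |  1/4  1/4  1/4 ]
R1 <- R1 - (-2)*R3:  [   1    0    0  |  1/6  1/2  1/2 ]
R2 <- R2 - (-1)*R3:  [   0    1    0  |  1/4    0  1/4 ]
Right block of [I | A^{-1}] is the inverse:
[ 1/6  1/2  1/2 ]
[ 1/4    0  1/4 ]
[ 1/4  1/4  1/4 ]

inverse = [1/6 1/2 1/2; 1/4 0 1/4; 1/4 1/4 1/4]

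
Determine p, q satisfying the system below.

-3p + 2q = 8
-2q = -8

(0, 4)

Forward elimination on [A|b]:
Row echelon form:
[ -3   2  |   8 ]
[  0  -2  |  -8 ]
Back-substitution:
q = (-8) / -2 = 4
p = (8 - (2)*(4)) / -3 = 0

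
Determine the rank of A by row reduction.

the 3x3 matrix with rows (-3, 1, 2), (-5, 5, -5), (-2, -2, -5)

rank(A) = 3

Row reduction:
R2 <- R2 - (5/3)*R1:  [     0   10/3  -25/3 ]
R3 <- R3 - (2/3)*R1:  [     0   -8/3  -19/3 ]
R3 <- R3 - (-4/5)*R2:  [   0    0  -13 ]
Row echelon form:
[ -3     1      2 ]
[  0  10/3  -25/3 ]
[  0     0    -13 ]
Nonzero rows / pivot columns: 3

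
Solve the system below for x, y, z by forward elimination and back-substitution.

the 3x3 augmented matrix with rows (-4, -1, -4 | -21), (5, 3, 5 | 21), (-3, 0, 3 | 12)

(1, -3, 5)

Forward elimination on [A|b]:
R2 <- R2 - (-5/4)*R1:  [     0    7/4      0  -21/4 ]
R3 <- R3 - (3/4)*R1:  [     0    3/4      6  111/4 ]
R3 <- R3 - (3/7)*R2:  [  0   0   6  30 ]
Row echelon form:
[ -4   -1  -4  |    -21 ]
[  0  7/4   0  |  -21/4 ]
[  0    0   6  |     30 ]
Back-substitution:
z = (30) / 6 = 5
y = (-21/4) / (7/4) = -3
x = (-21 - (-1)*(-3) - (-4)*(5)) / -4 = 1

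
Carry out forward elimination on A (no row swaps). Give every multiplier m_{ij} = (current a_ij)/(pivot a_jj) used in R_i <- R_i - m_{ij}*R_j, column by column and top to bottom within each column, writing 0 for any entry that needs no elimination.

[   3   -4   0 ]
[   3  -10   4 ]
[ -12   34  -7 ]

Forward elimination:
R2 <- R2 - (1)*R1:  [  0  -6   4 ]
R3 <- R3 - (-4)*R1:  [  0  18  -7 ]
R3 <- R3 - (-3)*R2:  [ 0  0  5 ]
Multipliers (in order of application): m_{21} = 1, m_{31} = -4, m_{32} = -3

multipliers: 1, -4, -3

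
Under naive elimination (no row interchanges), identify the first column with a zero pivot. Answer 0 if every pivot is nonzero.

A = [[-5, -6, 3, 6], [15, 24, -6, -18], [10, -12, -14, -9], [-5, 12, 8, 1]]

Naive forward elimination:
R2 <- R2 - (-3)*R1:  [ 0  6  3  0 ]
R3 <- R3 - (-2)*R1:  [   0  -24   -8    3 ]
R4 <- R4 - (1)*R1:  [  0  18   5  -5 ]
R3 <- R3 - (-4)*R2:  [ 0  0  4  3 ]
R4 <- R4 - (3)*R2:  [  0   0  -4  -5 ]
R4 <- R4 - (-1)*R3:  [  0   0   0  -2 ]
All pivots nonzero; naive elimination completes without hitting a zero pivot.

first zero-pivot column = 0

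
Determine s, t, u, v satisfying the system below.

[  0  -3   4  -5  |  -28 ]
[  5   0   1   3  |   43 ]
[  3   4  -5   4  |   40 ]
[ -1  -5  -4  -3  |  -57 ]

(5, 5, 3, 5)

Forward elimination on [A|b]:
R1 <-> R2   (pivot in column 1 was zero)
[  5   0   1   3   43 ]
[  0  -3   4  -5  -28 ]
[  3   4  -5   4   40 ]
[ -1  -5  -4  -3  -57 ]
R3 <- R3 - (3/5)*R1:  [     0      4  -28/5   11/5   71/5 ]
R4 <- R4 - (-1/5)*R1:  [      0      -5   -19/5   -12/5  -242/5 ]
R3 <- R3 - (-4/3)*R2:  [       0        0    -4/15   -67/15  -347/15 ]
R4 <- R4 - (5/3)*R2:  [       0        0  -157/15    89/15   -26/15 ]
R4 <- R4 - (157/4)*R3:  [      0       0       0   725/4  3625/4 ]
Row echelon form:
[ 5   0      1       3  |       43 ]
[ 0  -3      4      -5  |      -28 ]
[ 0   0  -4/15  -67/15  |  -347/15 ]
[ 0   0      0   725/4  |   3625/4 ]
Back-substitution:
v = (3625/4) / (725/4) = 5
u = (-347/15 - (-67/15)*(5)) / (-4/15) = 3
t = (-28 - (4)*(3) - (-5)*(5)) / -3 = 5
s = (43 - (1)*(3) - (3)*(5)) / 5 = 5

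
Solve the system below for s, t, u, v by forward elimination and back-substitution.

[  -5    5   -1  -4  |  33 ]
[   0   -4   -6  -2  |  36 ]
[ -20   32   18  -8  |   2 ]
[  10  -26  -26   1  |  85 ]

Forward elimination on [A|b]:
R3 <- R3 - (4)*R1:  [    0    12    22     8  -130 ]
R4 <- R4 - (-2)*R1:  [   0  -16  -28   -7  151 ]
R3 <- R3 - (-3)*R2:  [   0    0    4    2  -22 ]
R4 <- R4 - (4)*R2:  [  0   0  -4   1   7 ]
R4 <- R4 - (-1)*R3:  [   0    0    0    3  -15 ]
Row echelon form:
[ -5   5  -1  -4  |   33 ]
[  0  -4  -6  -2  |   36 ]
[  0   0   4   2  |  -22 ]
[  0   0   0   3  |  -15 ]
Back-substitution:
v = (-15) / 3 = -5
u = (-22 - (2)*(-5)) / 4 = -3
t = (36 - (-6)*(-3) - (-2)*(-5)) / -4 = -2
s = (33 - (5)*(-2) - (-1)*(-3) - (-4)*(-5)) / -5 = -4

(-4, -2, -3, -5)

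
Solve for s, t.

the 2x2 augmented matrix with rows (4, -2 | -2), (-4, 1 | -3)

(2, 5)

Forward elimination on [A|b]:
R2 <- R2 - (-1)*R1:  [  0  -1  -5 ]
Row echelon form:
[ 4  -2  |  -2 ]
[ 0  -1  |  -5 ]
Back-substitution:
t = (-5) / -1 = 5
s = (-2 - (-2)*(5)) / 4 = 2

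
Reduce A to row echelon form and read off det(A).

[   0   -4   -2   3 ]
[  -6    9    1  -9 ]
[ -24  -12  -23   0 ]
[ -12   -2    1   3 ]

Forward elimination:
R1 <-> R2   (pivot in column 1 was zero)
[  -6    9    1  -9 ]
[   0   -4   -2   3 ]
[ -24  -12  -23   0 ]
[ -12   -2    1   3 ]
R3 <- R3 - (4)*R1:  [   0  -48  -27   36 ]
R4 <- R4 - (2)*R1:  [   0  -20   -1   21 ]
R3 <- R3 - (12)*R2:  [  0   0  -3   0 ]
R4 <- R4 - (5)*R2:  [ 0  0  9  6 ]
R4 <- R4 - (-3)*R3:  [ 0  0  0  6 ]
Upper-triangular form:
[ -6   9   1  -9 ]
[  0  -4  -2   3 ]
[  0   0  -3   0 ]
[  0   0   0   6 ]
det(A) = (-1)^1 * (-6) * (-4) * (-3) * (6) = 432  (1 row swap -> sign -1)

det(A) = 432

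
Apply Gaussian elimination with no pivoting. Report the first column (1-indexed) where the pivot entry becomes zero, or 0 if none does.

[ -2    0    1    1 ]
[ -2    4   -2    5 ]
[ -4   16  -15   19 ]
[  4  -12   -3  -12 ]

first zero-pivot column = 4

Naive forward elimination:
R2 <- R2 - (1)*R1:  [  0   4  -3   4 ]
R3 <- R3 - (2)*R1:  [   0   16  -17   17 ]
R4 <- R4 - (-2)*R1:  [   0  -12   -1  -10 ]
R3 <- R3 - (4)*R2:  [  0   0  -5   1 ]
R4 <- R4 - (-3)*R2:  [   0    0  -10    2 ]
R4 <- R4 - (2)*R3:  [ 0  0  0  0 ]
Matrix at this point:
[ -2  0   1  1 ]
[  0  4  -3  4 ]
[  0  0  -5  1 ]
[  0  0   0  0 ]
Pivot entry (4,4) in the last row is zero and there are no rows below to swap with -> zero pivot in column 4 (A is singular).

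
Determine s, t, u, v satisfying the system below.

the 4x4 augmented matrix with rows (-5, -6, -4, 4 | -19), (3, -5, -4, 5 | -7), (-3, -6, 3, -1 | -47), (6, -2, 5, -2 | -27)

Forward elimination on [A|b]:
R2 <- R2 - (-3/5)*R1:  [     0  -43/5  -32/5   37/5  -92/5 ]
R3 <- R3 - (3/5)*R1:  [      0   -12/5    27/5   -17/5  -178/5 ]
R4 <- R4 - (-6/5)*R1:  [      0   -46/5     1/5    14/5  -249/5 ]
R3 <- R3 - (12/43)*R2:  [        0         0    309/43   -235/43  -1310/43 ]
R4 <- R4 - (46/43)*R2:  [        0         0    303/43   -220/43  -1295/43 ]
R4 <- R4 - (101/103)*R3:  [       0        0        0   25/103  -25/103 ]
Row echelon form:
[ -5     -6      -4        4  |       -19 ]
[  0  -43/5   -32/5     37/5  |     -92/5 ]
[  0      0  309/43  -235/43  |  -1310/43 ]
[  0      0       0   25/103  |   -25/103 ]
Back-substitution:
v = (-25/103) / (25/103) = -1
u = (-1310/43 - (-235/43)*(-1)) / (309/43) = -5
t = (-92/5 - (-32/5)*(-5) - (37/5)*(-1)) / (-43/5) = 5
s = (-19 - (-6)*(5) - (-4)*(-5) - (4)*(-1)) / -5 = 1

(1, 5, -5, -1)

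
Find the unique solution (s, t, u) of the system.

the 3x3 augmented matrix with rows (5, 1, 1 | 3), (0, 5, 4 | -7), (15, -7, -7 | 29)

Forward elimination on [A|b]:
R3 <- R3 - (3)*R1:  [   0  -10  -10   20 ]
R3 <- R3 - (-2)*R2:  [  0   0  -2   6 ]
Row echelon form:
[ 5  1   1  |   3 ]
[ 0  5   4  |  -7 ]
[ 0  0  -2  |   6 ]
Back-substitution:
u = (6) / -2 = -3
t = (-7 - (4)*(-3)) / 5 = 1
s = (3 - (1)*(1) - (1)*(-3)) / 5 = 1

(1, 1, -3)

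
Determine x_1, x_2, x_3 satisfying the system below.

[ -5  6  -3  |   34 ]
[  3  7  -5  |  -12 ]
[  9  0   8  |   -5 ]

(-5, 4, 5)

Forward elimination on [A|b]:
R2 <- R2 - (-3/5)*R1:  [     0   53/5  -34/5   42/5 ]
R3 <- R3 - (-9/5)*R1:  [     0   54/5   13/5  281/5 ]
R3 <- R3 - (54/53)*R2:  [       0        0   505/53  2525/53 ]
Row echelon form:
[ -5     6      -3  |       34 ]
[  0  53/5   -34/5  |     42/5 ]
[  0     0  505/53  |  2525/53 ]
Back-substitution:
x_3 = (2525/53) / (505/53) = 5
x_2 = (42/5 - (-34/5)*(5)) / (53/5) = 4
x_1 = (34 - (6)*(4) - (-3)*(5)) / -5 = -5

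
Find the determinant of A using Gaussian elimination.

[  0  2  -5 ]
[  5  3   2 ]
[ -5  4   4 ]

Forward elimination:
R1 <-> R2   (pivot in column 1 was zero)
[  5  3   2 ]
[  0  2  -5 ]
[ -5  4   4 ]
R3 <- R3 - (-1)*R1:  [ 0  7  6 ]
R3 <- R3 - (7/2)*R2:  [    0     0  47/2 ]
Upper-triangular form:
[ 5  3     2 ]
[ 0  2    -5 ]
[ 0  0  47/2 ]
det(A) = (-1)^1 * (5) * (2) * (47/2) = -235  (1 row swap -> sign -1)

det(A) = -235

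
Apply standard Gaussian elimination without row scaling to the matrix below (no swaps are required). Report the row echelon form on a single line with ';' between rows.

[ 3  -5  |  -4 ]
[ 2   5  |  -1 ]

REF = [3 -5 -4; 0 25/3 5/3]

Forward elimination:
R2 <- R2 - (2/3)*R1:  [    0  25/3   5/3 ]
Row echelon form:
[ 3    -5  |   -4 ]
[ 0  25/3  |  5/3 ]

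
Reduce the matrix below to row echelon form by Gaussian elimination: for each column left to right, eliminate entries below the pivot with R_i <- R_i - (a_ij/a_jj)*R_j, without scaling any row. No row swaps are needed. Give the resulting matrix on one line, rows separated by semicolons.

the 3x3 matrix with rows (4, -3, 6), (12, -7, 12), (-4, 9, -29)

Forward elimination:
R2 <- R2 - (3)*R1:  [  0   2  -6 ]
R3 <- R3 - (-1)*R1:  [   0    6  -23 ]
R3 <- R3 - (3)*R2:  [  0   0  -5 ]
Row echelon form:
[ 4  -3   6 ]
[ 0   2  -6 ]
[ 0   0  -5 ]

REF = [4 -3 6; 0 2 -6; 0 0 -5]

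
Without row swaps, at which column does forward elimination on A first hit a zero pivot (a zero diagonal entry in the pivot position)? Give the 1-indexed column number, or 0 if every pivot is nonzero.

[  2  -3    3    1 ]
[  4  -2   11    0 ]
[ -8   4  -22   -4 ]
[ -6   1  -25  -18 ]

Naive forward elimination:
R2 <- R2 - (2)*R1:  [  0   4   5  -2 ]
R3 <- R3 - (-4)*R1:  [   0   -8  -10    0 ]
R4 <- R4 - (-3)*R1:  [   0   -8  -16  -15 ]
R3 <- R3 - (-2)*R2:  [  0   0   0  -4 ]
R4 <- R4 - (-2)*R2:  [   0    0   -6  -19 ]
Matrix at this point:
[ 2  -3   3    1 ]
[ 0   4   5   -2 ]
[ 0   0   0   -4 ]
[ 0   0  -6  -19 ]
Pivot entry (3,3) is zero but row 4 has -6 in column 3 -> naive elimination stops; a row interchange (e.g. R3 <-> R4) would be required here.

first zero-pivot column = 3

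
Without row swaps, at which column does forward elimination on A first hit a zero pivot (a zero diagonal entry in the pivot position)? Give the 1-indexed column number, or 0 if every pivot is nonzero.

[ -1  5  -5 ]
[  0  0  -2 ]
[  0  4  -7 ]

Naive forward elimination:
Matrix at this point:
[ -1  5  -5 ]
[  0  0  -2 ]
[  0  4  -7 ]
Pivot entry (2,2) is zero but row 3 has 4 in column 2 -> naive elimination stops; a row interchange (e.g. R2 <-> R3) would be required here.

first zero-pivot column = 2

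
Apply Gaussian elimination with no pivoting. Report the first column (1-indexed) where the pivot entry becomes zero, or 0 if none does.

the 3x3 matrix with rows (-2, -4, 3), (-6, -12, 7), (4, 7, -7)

first zero-pivot column = 2

Naive forward elimination:
R2 <- R2 - (3)*R1:  [  0   0  -2 ]
R3 <- R3 - (-2)*R1:  [  0  -1  -1 ]
Matrix at this point:
[ -2  -4   3 ]
[  0   0  -2 ]
[  0  -1  -1 ]
Pivot entry (2,2) is zero but row 3 has -1 in column 2 -> naive elimination stops; a row interchange (e.g. R2 <-> R3) would be required here.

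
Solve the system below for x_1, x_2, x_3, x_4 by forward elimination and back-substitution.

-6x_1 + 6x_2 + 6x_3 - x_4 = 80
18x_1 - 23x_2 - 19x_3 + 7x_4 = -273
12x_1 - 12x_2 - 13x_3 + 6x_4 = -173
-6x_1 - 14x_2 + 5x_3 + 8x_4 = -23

(-4, 4, 5, -2)

Forward elimination on [A|b]:
R2 <- R2 - (-3)*R1:  [   0   -5   -1    4  -33 ]
R3 <- R3 - (-2)*R1:  [   0    0   -1    4  -13 ]
R4 <- R4 - (1)*R1:  [    0   -20    -1     9  -103 ]
R4 <- R4 - (4)*R2:  [  0   0   3  -7  29 ]
R4 <- R4 - (-3)*R3:  [   0    0    0    5  -10 ]
Row echelon form:
[ -6   6   6  -1  |   80 ]
[  0  -5  -1   4  |  -33 ]
[  0   0  -1   4  |  -13 ]
[  0   0   0   5  |  -10 ]
Back-substitution:
x_4 = (-10) / 5 = -2
x_3 = (-13 - (4)*(-2)) / -1 = 5
x_2 = (-33 - (-1)*(5) - (4)*(-2)) / -5 = 4
x_1 = (80 - (6)*(4) - (6)*(5) - (-1)*(-2)) / -6 = -4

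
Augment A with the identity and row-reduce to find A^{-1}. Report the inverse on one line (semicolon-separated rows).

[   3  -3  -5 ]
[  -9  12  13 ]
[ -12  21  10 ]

inverse = [17/4 25/12 -7/12; 11/6 5/6 -1/6; 5/4 3/4 -1/4]

Gauss-Jordan on [A | I]:
R1 <- (1/3)*R1:  [    1    -1  -5/3  |   1/3     0     0 ]
R2 <- R2 - (-9)*R1:  [  0   3  -2  |   3   1   0 ]
R3 <- R3 - (-12)*R1:  [   0    9  -10  |    4    0    1 ]
R2 <- (1/3)*R2:  [    0     1  -2/3  |     1   1/3     0 ]
R1 <- R1 - (-1)*R2:  [    1     0  -7/3  |   4/3   1/3     0 ]
R3 <- R3 - (9)*R2:  [  0   0  -4  |  -5  -3   1 ]
R3 <- (1/-4)*R3:  [    0     0     1  |   5/4   3/4  -1/4 ]
R1 <- R1 - (-7/3)*R3:  [     1      0      0  |   17/4  25/12  -7/12 ]
R2 <- R2 - (-2/3)*R3:  [    0     1     0  |  11/6   5/6  -1/6 ]
Right block of [I | A^{-1}] is the inverse:
[ 17/4  25/12  -7/12 ]
[ 11/6    5/6   -1/6 ]
[  5/4    3/4   -1/4 ]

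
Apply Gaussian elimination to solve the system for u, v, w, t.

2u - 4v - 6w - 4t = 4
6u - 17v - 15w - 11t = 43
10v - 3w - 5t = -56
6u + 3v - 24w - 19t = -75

(-2, -5, 2, 0)

Forward elimination on [A|b]:
R2 <- R2 - (3)*R1:  [  0  -5   3   1  31 ]
R4 <- R4 - (3)*R1:  [   0   15   -6   -7  -87 ]
R3 <- R3 - (-2)*R2:  [  0   0   3  -3   6 ]
R4 <- R4 - (-3)*R2:  [  0   0   3  -4   6 ]
R4 <- R4 - (1)*R3:  [  0   0   0  -1   0 ]
Row echelon form:
[ 2  -4  -6  -4  |   4 ]
[ 0  -5   3   1  |  31 ]
[ 0   0   3  -3  |   6 ]
[ 0   0   0  -1  |   0 ]
Back-substitution:
t = (0) / -1 = 0
w = (6 - (-3)*(0)) / 3 = 2
v = (31 - (3)*(2) - (1)*(0)) / -5 = -5
u = (4 - (-4)*(-5) - (-6)*(2) - (-4)*(0)) / 2 = -2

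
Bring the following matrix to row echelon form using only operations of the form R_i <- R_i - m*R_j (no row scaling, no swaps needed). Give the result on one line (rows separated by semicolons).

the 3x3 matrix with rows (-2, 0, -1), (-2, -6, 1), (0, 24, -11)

Forward elimination:
R2 <- R2 - (1)*R1:  [  0  -6   2 ]
R3 <- R3 - (-4)*R2:  [  0   0  -3 ]
Row echelon form:
[ -2   0  -1 ]
[  0  -6   2 ]
[  0   0  -3 ]

REF = [-2 0 -1; 0 -6 2; 0 0 -3]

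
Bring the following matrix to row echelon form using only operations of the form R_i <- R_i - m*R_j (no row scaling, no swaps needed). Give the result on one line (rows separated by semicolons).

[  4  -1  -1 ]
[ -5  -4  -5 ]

Forward elimination:
R2 <- R2 - (-5/4)*R1:  [     0  -21/4  -25/4 ]
Row echelon form:
[ 4     -1     -1 ]
[ 0  -21/4  -25/4 ]

REF = [4 -1 -1; 0 -21/4 -25/4]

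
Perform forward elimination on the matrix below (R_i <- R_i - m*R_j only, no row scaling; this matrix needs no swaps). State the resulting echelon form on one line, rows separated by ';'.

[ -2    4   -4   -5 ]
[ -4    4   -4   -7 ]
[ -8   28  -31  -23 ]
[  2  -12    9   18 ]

REF = [-2 4 -4 -5; 0 -4 4 3; 0 0 -3 6; 0 0 0 1]

Forward elimination:
R2 <- R2 - (2)*R1:  [  0  -4   4   3 ]
R3 <- R3 - (4)*R1:  [   0   12  -15   -3 ]
R4 <- R4 - (-1)*R1:  [  0  -8   5  13 ]
R3 <- R3 - (-3)*R2:  [  0   0  -3   6 ]
R4 <- R4 - (2)*R2:  [  0   0  -3   7 ]
R4 <- R4 - (1)*R3:  [ 0  0  0  1 ]
Row echelon form:
[ -2   4  -4  -5 ]
[  0  -4   4   3 ]
[  0   0  -3   6 ]
[  0   0   0   1 ]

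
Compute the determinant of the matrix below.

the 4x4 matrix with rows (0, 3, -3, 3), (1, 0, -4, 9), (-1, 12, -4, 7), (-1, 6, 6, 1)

Forward elimination:
R1 <-> R2   (pivot in column 1 was zero)
[  1   0  -4  9 ]
[  0   3  -3  3 ]
[ -1  12  -4  7 ]
[ -1   6   6  1 ]
R3 <- R3 - (-1)*R1:  [  0  12  -8  16 ]
R4 <- R4 - (-1)*R1:  [  0   6   2  10 ]
R3 <- R3 - (4)*R2:  [ 0  0  4  4 ]
R4 <- R4 - (2)*R2:  [ 0  0  8  4 ]
R4 <- R4 - (2)*R3:  [  0   0   0  -4 ]
Upper-triangular form:
[ 1  0  -4   9 ]
[ 0  3  -3   3 ]
[ 0  0   4   4 ]
[ 0  0   0  -4 ]
det(A) = (-1)^1 * (1) * (3) * (4) * (-4) = 48  (1 row swap -> sign -1)

det(A) = 48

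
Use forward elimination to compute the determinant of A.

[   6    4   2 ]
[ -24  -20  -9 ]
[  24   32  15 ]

det(A) = -72

Forward elimination:
R2 <- R2 - (-4)*R1:  [  0  -4  -1 ]
R3 <- R3 - (4)*R1:  [  0  16   7 ]
R3 <- R3 - (-4)*R2:  [ 0  0  3 ]
Upper-triangular form:
[ 6   4   2 ]
[ 0  -4  -1 ]
[ 0   0   3 ]
det(A) = (-1)^0 * (6) * (-4) * (3) = -72  (0 row swaps -> sign +1)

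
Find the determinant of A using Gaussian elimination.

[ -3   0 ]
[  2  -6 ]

Forward elimination:
R2 <- R2 - (-2/3)*R1:  [  0  -6 ]
Upper-triangular form:
[ -3   0 ]
[  0  -6 ]
det(A) = (-1)^0 * (-3) * (-6) = 18  (0 row swaps -> sign +1)

det(A) = 18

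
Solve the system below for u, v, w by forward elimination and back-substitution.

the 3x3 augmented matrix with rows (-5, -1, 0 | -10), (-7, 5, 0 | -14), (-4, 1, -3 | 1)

Forward elimination on [A|b]:
R2 <- R2 - (7/5)*R1:  [    0  32/5     0     0 ]
R3 <- R3 - (4/5)*R1:  [   0  9/5   -3    9 ]
R3 <- R3 - (9/32)*R2:  [  0   0  -3   9 ]
Row echelon form:
[ -5    -1   0  |  -10 ]
[  0  32/5   0  |    0 ]
[  0     0  -3  |    9 ]
Back-substitution:
w = (9) / -3 = -3
v = (0) / (32/5) = 0
u = (-10 - (-1)*(0)) / -5 = 2

(2, 0, -3)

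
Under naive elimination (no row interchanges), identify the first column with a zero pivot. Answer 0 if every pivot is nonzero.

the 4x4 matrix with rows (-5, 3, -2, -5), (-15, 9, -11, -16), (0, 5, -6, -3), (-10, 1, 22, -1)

first zero-pivot column = 2

Naive forward elimination:
R2 <- R2 - (3)*R1:  [  0   0  -5  -1 ]
R4 <- R4 - (2)*R1:  [  0  -5  26   9 ]
Matrix at this point:
[ -5   3  -2  -5 ]
[  0   0  -5  -1 ]
[  0   5  -6  -3 ]
[  0  -5  26   9 ]
Pivot entry (2,2) is zero but row 3 has 5 in column 2 -> naive elimination stops; a row interchange (e.g. R2 <-> R3) would be required here.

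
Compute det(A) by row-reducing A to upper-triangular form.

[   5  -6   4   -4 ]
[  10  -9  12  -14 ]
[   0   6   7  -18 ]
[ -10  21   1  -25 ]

Forward elimination:
R2 <- R2 - (2)*R1:  [  0   3   4  -6 ]
R4 <- R4 - (-2)*R1:  [   0    9    9  -33 ]
R3 <- R3 - (2)*R2:  [  0   0  -1  -6 ]
R4 <- R4 - (3)*R2:  [   0    0   -3  -15 ]
R4 <- R4 - (3)*R3:  [ 0  0  0  3 ]
Upper-triangular form:
[ 5  -6   4  -4 ]
[ 0   3   4  -6 ]
[ 0   0  -1  -6 ]
[ 0   0   0   3 ]
det(A) = (-1)^0 * (5) * (3) * (-1) * (3) = -45  (0 row swaps -> sign +1)

det(A) = -45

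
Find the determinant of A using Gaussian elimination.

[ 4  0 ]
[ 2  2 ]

det(A) = 8

Forward elimination:
R2 <- R2 - (1/2)*R1:  [ 0  2 ]
Upper-triangular form:
[ 4  0 ]
[ 0  2 ]
det(A) = (-1)^0 * (4) * (2) = 8  (0 row swaps -> sign +1)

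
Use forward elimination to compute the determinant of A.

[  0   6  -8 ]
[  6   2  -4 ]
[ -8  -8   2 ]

det(A) = 376

Forward elimination:
R1 <-> R2   (pivot in column 1 was zero)
[  6   2  -4 ]
[  0   6  -8 ]
[ -8  -8   2 ]
R3 <- R3 - (-4/3)*R1:  [     0  -16/3  -10/3 ]
R3 <- R3 - (-8/9)*R2:  [     0      0  -94/9 ]
Upper-triangular form:
[ 6  2     -4 ]
[ 0  6     -8 ]
[ 0  0  -94/9 ]
det(A) = (-1)^1 * (6) * (6) * (-94/9) = 376  (1 row swap -> sign -1)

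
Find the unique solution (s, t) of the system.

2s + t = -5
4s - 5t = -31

(-4, 3)

Forward elimination on [A|b]:
R2 <- R2 - (2)*R1:  [   0   -7  -21 ]
Row echelon form:
[ 2   1  |   -5 ]
[ 0  -7  |  -21 ]
Back-substitution:
t = (-21) / -7 = 3
s = (-5 - (1)*(3)) / 2 = -4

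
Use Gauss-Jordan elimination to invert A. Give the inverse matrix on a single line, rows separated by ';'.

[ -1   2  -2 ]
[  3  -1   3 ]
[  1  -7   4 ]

Gauss-Jordan on [A | I]:
R1 <- (1/-1)*R1:  [  1  -2   2  |  -1   0   0 ]
R2 <- R2 - (3)*R1:  [  0   5  -3  |   3   1   0 ]
R3 <- R3 - (1)*R1:  [  0  -5   2  |   1   0   1 ]
R2 <- (1/5)*R2:  [    0     1  -3/5  |   3/5   1/5     0 ]
R1 <- R1 - (-2)*R2:  [   1    0  4/5  |  1/5  2/5    0 ]
R3 <- R3 - (-5)*R2:  [  0   0  -1  |   4   1   1 ]
R3 <- (1/-1)*R3:  [  0   0   1  |  -4  -1  -1 ]
R1 <- R1 - (4/5)*R3:  [    1     0     0  |  17/5   6/5   4/5 ]
R2 <- R2 - (-3/5)*R3:  [    0     1     0  |  -9/5  -2/5  -3/5 ]
Right block of [I | A^{-1}] is the inverse:
[ 17/5   6/5   4/5 ]
[ -9/5  -2/5  -3/5 ]
[   -4    -1    -1 ]

inverse = [17/5 6/5 4/5; -9/5 -2/5 -3/5; -4 -1 -1]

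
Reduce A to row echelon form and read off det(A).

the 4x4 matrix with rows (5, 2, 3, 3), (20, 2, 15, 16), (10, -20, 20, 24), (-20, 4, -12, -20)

Forward elimination:
R2 <- R2 - (4)*R1:  [  0  -6   3   4 ]
R3 <- R3 - (2)*R1:  [   0  -24   14   18 ]
R4 <- R4 - (-4)*R1:  [  0  12   0  -8 ]
R3 <- R3 - (4)*R2:  [ 0  0  2  2 ]
R4 <- R4 - (-2)*R2:  [ 0  0  6  0 ]
R4 <- R4 - (3)*R3:  [  0   0   0  -6 ]
Upper-triangular form:
[ 5   2  3   3 ]
[ 0  -6  3   4 ]
[ 0   0  2   2 ]
[ 0   0  0  -6 ]
det(A) = (-1)^0 * (5) * (-6) * (2) * (-6) = 360  (0 row swaps -> sign +1)

det(A) = 360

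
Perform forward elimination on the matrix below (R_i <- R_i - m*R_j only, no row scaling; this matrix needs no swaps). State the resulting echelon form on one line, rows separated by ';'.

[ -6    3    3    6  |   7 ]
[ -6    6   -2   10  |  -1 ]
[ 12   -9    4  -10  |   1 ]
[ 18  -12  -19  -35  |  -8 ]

REF = [-6 3 3 6 7; 0 3 -5 4 -8; 0 0 5 6 7; 0 0 0 5 26]

Forward elimination:
R2 <- R2 - (1)*R1:  [  0   3  -5   4  -8 ]
R3 <- R3 - (-2)*R1:  [  0  -3  10   2  15 ]
R4 <- R4 - (-3)*R1:  [   0   -3  -10  -17   13 ]
R3 <- R3 - (-1)*R2:  [ 0  0  5  6  7 ]
R4 <- R4 - (-1)*R2:  [   0    0  -15  -13    5 ]
R4 <- R4 - (-3)*R3:  [  0   0   0   5  26 ]
Row echelon form:
[ -6  3   3  6  |   7 ]
[  0  3  -5  4  |  -8 ]
[  0  0   5  6  |   7 ]
[  0  0   0  5  |  26 ]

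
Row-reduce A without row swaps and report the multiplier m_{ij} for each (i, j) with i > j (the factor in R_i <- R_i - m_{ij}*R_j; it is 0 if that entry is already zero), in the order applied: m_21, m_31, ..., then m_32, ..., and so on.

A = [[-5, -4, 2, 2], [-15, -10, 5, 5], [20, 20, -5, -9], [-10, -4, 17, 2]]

Forward elimination:
R2 <- R2 - (3)*R1:  [  0   2  -1  -1 ]
R3 <- R3 - (-4)*R1:  [  0   4   3  -1 ]
R4 <- R4 - (2)*R1:  [  0   4  13  -2 ]
R3 <- R3 - (2)*R2:  [ 0  0  5  1 ]
R4 <- R4 - (2)*R2:  [  0   0  15   0 ]
R4 <- R4 - (3)*R3:  [  0   0   0  -3 ]
Multipliers (in order of application): m_{21} = 3, m_{31} = -4, m_{41} = 2, m_{32} = 2, m_{42} = 2, m_{43} = 3

multipliers: 3, -4, 2, 2, 2, 3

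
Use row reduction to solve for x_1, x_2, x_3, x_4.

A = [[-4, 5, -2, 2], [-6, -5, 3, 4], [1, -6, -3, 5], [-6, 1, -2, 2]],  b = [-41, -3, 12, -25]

(2, -5, 0, -4)

Forward elimination on [A|b]:
R2 <- R2 - (3/2)*R1:  [     0  -25/2      6      1  117/2 ]
R3 <- R3 - (-1/4)*R1:  [     0  -19/4   -7/2   11/2    7/4 ]
R4 <- R4 - (3/2)*R1:  [     0  -13/2      1     -1   73/2 ]
R3 <- R3 - (19/50)*R2:  [       0        0  -289/50   128/25  -512/25 ]
R4 <- R4 - (13/25)*R2:  [      0       0  -53/25  -38/25  152/25 ]
R4 <- R4 - (106/289)*R3:  [        0         0         0  -982/289  3928/289 ]
Row echelon form:
[ -4      5       -2         2  |       -41 ]
[  0  -25/2        6         1  |     117/2 ]
[  0      0  -289/50    128/25  |   -512/25 ]
[  0      0        0  -982/289  |  3928/289 ]
Back-substitution:
x_4 = (3928/289) / (-982/289) = -4
x_3 = (-512/25 - (128/25)*(-4)) / (-289/50) = 0
x_2 = (117/2 - (6)*(0) - (1)*(-4)) / (-25/2) = -5
x_1 = (-41 - (5)*(-5) - (-2)*(0) - (2)*(-4)) / -4 = 2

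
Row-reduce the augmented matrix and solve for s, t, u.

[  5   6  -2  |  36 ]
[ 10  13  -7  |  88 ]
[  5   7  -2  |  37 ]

(4, 1, -5)

Forward elimination on [A|b]:
R2 <- R2 - (2)*R1:  [  0   1  -3  16 ]
R3 <- R3 - (1)*R1:  [ 0  1  0  1 ]
R3 <- R3 - (1)*R2:  [   0    0    3  -15 ]
Row echelon form:
[ 5  6  -2  |   36 ]
[ 0  1  -3  |   16 ]
[ 0  0   3  |  -15 ]
Back-substitution:
u = (-15) / 3 = -5
t = (16 - (-3)*(-5)) / 1 = 1
s = (36 - (6)*(1) - (-2)*(-5)) / 5 = 4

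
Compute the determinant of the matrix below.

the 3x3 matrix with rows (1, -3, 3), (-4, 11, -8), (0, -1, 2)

Forward elimination:
R2 <- R2 - (-4)*R1:  [  0  -1   4 ]
R3 <- R3 - (1)*R2:  [  0   0  -2 ]
Upper-triangular form:
[ 1  -3   3 ]
[ 0  -1   4 ]
[ 0   0  -2 ]
det(A) = (-1)^0 * (1) * (-1) * (-2) = 2  (0 row swaps -> sign +1)

det(A) = 2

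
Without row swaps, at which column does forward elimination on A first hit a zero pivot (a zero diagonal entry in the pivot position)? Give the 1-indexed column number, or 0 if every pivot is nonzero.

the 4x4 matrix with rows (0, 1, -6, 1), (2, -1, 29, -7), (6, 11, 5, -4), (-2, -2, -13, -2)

first zero-pivot column = 1

Naive forward elimination:
Pivot entry (1,1) is zero but row 2 has 2 in column 1 -> naive elimination stops; a row interchange (e.g. R1 <-> R2) would be required here.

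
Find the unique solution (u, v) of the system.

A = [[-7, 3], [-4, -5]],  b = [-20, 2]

Forward elimination on [A|b]:
R2 <- R2 - (4/7)*R1:  [     0  -47/7   94/7 ]
Row echelon form:
[ -7      3  |   -20 ]
[  0  -47/7  |  94/7 ]
Back-substitution:
v = (94/7) / (-47/7) = -2
u = (-20 - (3)*(-2)) / -7 = 2

(2, -2)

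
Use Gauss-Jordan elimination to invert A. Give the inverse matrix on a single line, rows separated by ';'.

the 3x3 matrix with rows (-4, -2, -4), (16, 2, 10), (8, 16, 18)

inverse = [31/12 7/12 1/4; 13/3 5/6 1/2; -5 -1 -1/2]

Gauss-Jordan on [A | I]:
R1 <- (1/-4)*R1:  [    1   1/2     1  |  -1/4     0     0 ]
R2 <- R2 - (16)*R1:  [  0  -6  -6  |   4   1   0 ]
R3 <- R3 - (8)*R1:  [  0  12  10  |   2   0   1 ]
R2 <- (1/-6)*R2:  [    0     1     1  |  -2/3  -1/6     0 ]
R1 <- R1 - (1/2)*R2:  [    1     0   1/2  |  1/12  1/12     0 ]
R3 <- R3 - (12)*R2:  [  0   0  -2  |  10   2   1 ]
R3 <- (1/-2)*R3:  [    0     0     1  |    -5    -1  -1/2 ]
R1 <- R1 - (1/2)*R3:  [     1      0      0  |  31/12   7/12    1/4 ]
R2 <- R2 - (1)*R3:  [    0     1     0  |  13/3   5/6   1/2 ]
Right block of [I | A^{-1}] is the inverse:
[ 31/12  7/12   1/4 ]
[  13/3   5/6   1/2 ]
[    -5    -1  -1/2 ]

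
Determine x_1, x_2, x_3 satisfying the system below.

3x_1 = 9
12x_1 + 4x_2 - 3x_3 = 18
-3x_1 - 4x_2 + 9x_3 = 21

(3, -3, 2)

Forward elimination on [A|b]:
R2 <- R2 - (4)*R1:  [   0    4   -3  -18 ]
R3 <- R3 - (-1)*R1:  [  0  -4   9  30 ]
R3 <- R3 - (-1)*R2:  [  0   0   6  12 ]
Row echelon form:
[ 3  0   0  |    9 ]
[ 0  4  -3  |  -18 ]
[ 0  0   6  |   12 ]
Back-substitution:
x_3 = (12) / 6 = 2
x_2 = (-18 - (-3)*(2)) / 4 = -3
x_1 = (9) / 3 = 3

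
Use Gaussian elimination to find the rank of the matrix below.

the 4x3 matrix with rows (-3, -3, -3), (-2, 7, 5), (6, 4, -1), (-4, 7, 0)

rank(A) = 3

Row reduction:
R2 <- R2 - (2/3)*R1:  [ 0  9  7 ]
R3 <- R3 - (-2)*R1:  [  0  -2  -7 ]
R4 <- R4 - (4/3)*R1:  [  0  11   4 ]
R3 <- R3 - (-2/9)*R2:  [     0      0  -49/9 ]
R4 <- R4 - (11/9)*R2:  [     0      0  -41/9 ]
R4 <- R4 - (41/49)*R3:  [ 0  0  0 ]
Row echelon form:
[ -3  -3     -3 ]
[  0   9      7 ]
[  0   0  -49/9 ]
[  0   0      0 ]
Nonzero rows / pivot columns: 3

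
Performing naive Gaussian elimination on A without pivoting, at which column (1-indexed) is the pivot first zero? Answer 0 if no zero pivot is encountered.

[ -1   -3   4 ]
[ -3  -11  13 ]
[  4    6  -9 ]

Naive forward elimination:
R2 <- R2 - (3)*R1:  [  0  -2   1 ]
R3 <- R3 - (-4)*R1:  [  0  -6   7 ]
R3 <- R3 - (3)*R2:  [ 0  0  4 ]
All pivots nonzero; naive elimination completes without hitting a zero pivot.

first zero-pivot column = 0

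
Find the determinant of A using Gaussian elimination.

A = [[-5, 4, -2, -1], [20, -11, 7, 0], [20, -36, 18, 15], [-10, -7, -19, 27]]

Forward elimination:
R2 <- R2 - (-4)*R1:  [  0   5  -1  -4 ]
R3 <- R3 - (-4)*R1:  [   0  -20   10   11 ]
R4 <- R4 - (2)*R1:  [   0  -15  -15   29 ]
R3 <- R3 - (-4)*R2:  [  0   0   6  -5 ]
R4 <- R4 - (-3)*R2:  [   0    0  -18   17 ]
R4 <- R4 - (-3)*R3:  [ 0  0  0  2 ]
Upper-triangular form:
[ -5  4  -2  -1 ]
[  0  5  -1  -4 ]
[  0  0   6  -5 ]
[  0  0   0   2 ]
det(A) = (-1)^0 * (-5) * (5) * (6) * (2) = -300  (0 row swaps -> sign +1)

det(A) = -300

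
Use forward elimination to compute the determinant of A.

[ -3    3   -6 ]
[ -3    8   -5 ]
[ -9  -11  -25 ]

det(A) = 45

Forward elimination:
R2 <- R2 - (1)*R1:  [ 0  5  1 ]
R3 <- R3 - (3)*R1:  [   0  -20   -7 ]
R3 <- R3 - (-4)*R2:  [  0   0  -3 ]
Upper-triangular form:
[ -3  3  -6 ]
[  0  5   1 ]
[  0  0  -3 ]
det(A) = (-1)^0 * (-3) * (5) * (-3) = 45  (0 row swaps -> sign +1)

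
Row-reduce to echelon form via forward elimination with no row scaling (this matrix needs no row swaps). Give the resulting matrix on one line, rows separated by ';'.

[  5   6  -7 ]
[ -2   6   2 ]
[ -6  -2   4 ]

Forward elimination:
R2 <- R2 - (-2/5)*R1:  [    0  42/5  -4/5 ]
R3 <- R3 - (-6/5)*R1:  [     0   26/5  -22/5 ]
R3 <- R3 - (13/21)*R2:  [      0       0  -82/21 ]
Row echelon form:
[ 5     6      -7 ]
[ 0  42/5    -4/5 ]
[ 0     0  -82/21 ]

REF = [5 6 -7; 0 42/5 -4/5; 0 0 -82/21]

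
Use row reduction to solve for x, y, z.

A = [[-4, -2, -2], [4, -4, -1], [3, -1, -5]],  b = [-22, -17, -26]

(1, 4, 5)

Forward elimination on [A|b]:
R2 <- R2 - (-1)*R1:  [   0   -6   -3  -39 ]
R3 <- R3 - (-3/4)*R1:  [     0   -5/2  -13/2  -85/2 ]
R3 <- R3 - (5/12)*R2:  [      0       0   -21/4  -105/4 ]
Row echelon form:
[ -4  -2     -2  |     -22 ]
[  0  -6     -3  |     -39 ]
[  0   0  -21/4  |  -105/4 ]
Back-substitution:
z = (-105/4) / (-21/4) = 5
y = (-39 - (-3)*(5)) / -6 = 4
x = (-22 - (-2)*(4) - (-2)*(5)) / -4 = 1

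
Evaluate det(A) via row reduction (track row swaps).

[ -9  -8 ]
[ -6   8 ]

Forward elimination:
R2 <- R2 - (2/3)*R1:  [    0  40/3 ]
Upper-triangular form:
[ -9    -8 ]
[  0  40/3 ]
det(A) = (-1)^0 * (-9) * (40/3) = -120  (0 row swaps -> sign +1)

det(A) = -120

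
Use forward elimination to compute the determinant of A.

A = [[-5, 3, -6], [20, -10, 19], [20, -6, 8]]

det(A) = 10

Forward elimination:
R2 <- R2 - (-4)*R1:  [  0   2  -5 ]
R3 <- R3 - (-4)*R1:  [   0    6  -16 ]
R3 <- R3 - (3)*R2:  [  0   0  -1 ]
Upper-triangular form:
[ -5  3  -6 ]
[  0  2  -5 ]
[  0  0  -1 ]
det(A) = (-1)^0 * (-5) * (2) * (-1) = 10  (0 row swaps -> sign +1)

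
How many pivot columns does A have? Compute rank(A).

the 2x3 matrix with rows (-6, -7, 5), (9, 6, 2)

Row reduction:
R2 <- R2 - (-3/2)*R1:  [    0  -9/2  19/2 ]
Row echelon form:
[ -6    -7     5 ]
[  0  -9/2  19/2 ]
Nonzero rows / pivot columns: 2

rank(A) = 2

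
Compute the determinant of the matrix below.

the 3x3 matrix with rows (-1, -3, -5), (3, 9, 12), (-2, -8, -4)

Forward elimination:
R2 <- R2 - (-3)*R1:  [  0   0  -3 ]
R3 <- R3 - (2)*R1:  [  0  -2   6 ]
R2 <-> R3   (pivot in column 2 was zero)
[ -1  -3  -5 ]
[  0  -2   6 ]
[  0   0  -3 ]
Upper-triangular form:
[ -1  -3  -5 ]
[  0  -2   6 ]
[  0   0  -3 ]
det(A) = (-1)^1 * (-1) * (-2) * (-3) = 6  (1 row swap -> sign -1)

det(A) = 6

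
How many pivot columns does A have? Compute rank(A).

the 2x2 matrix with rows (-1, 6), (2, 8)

rank(A) = 2

Row reduction:
R2 <- R2 - (-2)*R1:  [  0  20 ]
Row echelon form:
[ -1   6 ]
[  0  20 ]
Nonzero rows / pivot columns: 2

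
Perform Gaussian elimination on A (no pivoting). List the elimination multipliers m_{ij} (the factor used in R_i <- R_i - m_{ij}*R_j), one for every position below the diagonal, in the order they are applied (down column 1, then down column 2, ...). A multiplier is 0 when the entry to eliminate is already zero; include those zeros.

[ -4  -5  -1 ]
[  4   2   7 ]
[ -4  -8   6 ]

multipliers: -1, 1, 1

Forward elimination:
R2 <- R2 - (-1)*R1:  [  0  -3   6 ]
R3 <- R3 - (1)*R1:  [  0  -3   7 ]
R3 <- R3 - (1)*R2:  [ 0  0  1 ]
Multipliers (in order of application): m_{21} = -1, m_{31} = 1, m_{32} = 1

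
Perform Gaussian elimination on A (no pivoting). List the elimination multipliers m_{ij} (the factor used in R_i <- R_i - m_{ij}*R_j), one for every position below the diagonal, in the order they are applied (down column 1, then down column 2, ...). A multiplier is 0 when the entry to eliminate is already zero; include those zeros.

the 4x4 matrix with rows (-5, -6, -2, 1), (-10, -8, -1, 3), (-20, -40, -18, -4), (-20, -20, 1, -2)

multipliers: 2, 4, 4, -4, 1, 3

Forward elimination:
R2 <- R2 - (2)*R1:  [ 0  4  3  1 ]
R3 <- R3 - (4)*R1:  [   0  -16  -10   -8 ]
R4 <- R4 - (4)*R1:  [  0   4   9  -6 ]
R3 <- R3 - (-4)*R2:  [  0   0   2  -4 ]
R4 <- R4 - (1)*R2:  [  0   0   6  -7 ]
R4 <- R4 - (3)*R3:  [ 0  0  0  5 ]
Multipliers (in order of application): m_{21} = 2, m_{31} = 4, m_{41} = 4, m_{32} = -4, m_{42} = 1, m_{43} = 3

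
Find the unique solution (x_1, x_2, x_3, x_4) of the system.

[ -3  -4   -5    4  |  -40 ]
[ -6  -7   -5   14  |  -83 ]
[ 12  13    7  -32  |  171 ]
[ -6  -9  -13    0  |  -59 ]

(5, -4, 5, -4)

Forward elimination on [A|b]:
R2 <- R2 - (2)*R1:  [  0   1   5   6  -3 ]
R3 <- R3 - (-4)*R1:  [   0   -3  -13  -16   11 ]
R4 <- R4 - (2)*R1:  [  0  -1  -3  -8  21 ]
R3 <- R3 - (-3)*R2:  [ 0  0  2  2  2 ]
R4 <- R4 - (-1)*R2:  [  0   0   2  -2  18 ]
R4 <- R4 - (1)*R3:  [  0   0   0  -4  16 ]
Row echelon form:
[ -3  -4  -5   4  |  -40 ]
[  0   1   5   6  |   -3 ]
[  0   0   2   2  |    2 ]
[  0   0   0  -4  |   16 ]
Back-substitution:
x_4 = (16) / -4 = -4
x_3 = (2 - (2)*(-4)) / 2 = 5
x_2 = (-3 - (5)*(5) - (6)*(-4)) / 1 = -4
x_1 = (-40 - (-4)*(-4) - (-5)*(5) - (4)*(-4)) / -3 = 5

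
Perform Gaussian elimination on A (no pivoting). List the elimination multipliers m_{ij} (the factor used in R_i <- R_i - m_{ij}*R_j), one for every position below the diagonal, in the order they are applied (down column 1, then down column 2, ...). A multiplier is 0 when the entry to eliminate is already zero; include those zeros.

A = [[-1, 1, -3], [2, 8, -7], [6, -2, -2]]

Forward elimination:
R2 <- R2 - (-2)*R1:  [   0   10  -13 ]
R3 <- R3 - (-6)*R1:  [   0    4  -20 ]
R3 <- R3 - (2/5)*R2:  [     0      0  -74/5 ]
Multipliers (in order of application): m_{21} = -2, m_{31} = -6, m_{32} = 2/5

multipliers: -2, -6, 2/5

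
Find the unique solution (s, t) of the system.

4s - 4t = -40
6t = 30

Forward elimination on [A|b]:
Row echelon form:
[ 4  -4  |  -40 ]
[ 0   6  |   30 ]
Back-substitution:
t = (30) / 6 = 5
s = (-40 - (-4)*(5)) / 4 = -5

(-5, 5)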